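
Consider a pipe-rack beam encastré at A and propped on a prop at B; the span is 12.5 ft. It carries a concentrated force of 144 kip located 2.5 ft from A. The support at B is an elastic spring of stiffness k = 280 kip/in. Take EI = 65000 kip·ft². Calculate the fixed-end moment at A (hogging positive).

M_A = 262.1 kip·ft

Release the roller at B. Primary structure: cantilever fixed at A.
Deflection at B on the released cantilever, summing each load's contribution:
  point load 144 at a = 2.5: Pa²(3L − a)/(6EI) = 5250/EI
Tip deflection under a unit load at B: L³/(3EI) = 651/EI.
With EI = 65000 kip·ft²: δ_0 = 0.080769 ft and δ_{BB} = 0.010016 ft/kip.
Compatibility — the spring shortens by R_B/k under the reaction it provides: δ_0 − R_B·δ_{BB} = R_B/k. With 1/k = 1/(280×12) ft/kip = 0.000298 ft/kip, R_B = δ_0 / (δ_{BB} + 1/k) = 0.080769 / (0.010016 + 0.000298) = 7.831 kip.
Moment equilibrium about A: M_A = Σ(load moments about A) − R_B·L = 360 − 7.831×12.5 = 262.1 kip·ft.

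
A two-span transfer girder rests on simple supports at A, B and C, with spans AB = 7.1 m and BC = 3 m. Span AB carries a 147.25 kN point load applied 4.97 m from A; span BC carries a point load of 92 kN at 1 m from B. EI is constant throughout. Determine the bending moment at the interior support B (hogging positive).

M_B = 146.4 kN·m

Release continuity at B by inserting a hinge; the redundant is the internal moment M_B. The primary structure is two simply-supported spans AB and BC.
Rotations at B on the released spans (each span's end-slope, ×1/EI):
  span AB: point load 147.25 at a = 4.97: Pab(L + a)/(6LEI) = 441.7/EI
  span BC: point load 92 at a = 1: Pab(L + b)/(6LEI) = 51.11/EI
  relative rotation θ_0 = (441.7 + 51.11)/EI = 492.8/EI
A unit hogging moment at B produces rotation L₁/(3EI) + L₂/(3EI) = 3.367/EI.
Compatibility: M_B·(L₁+L₂)/(3EI) = θ_0, giving M_B = 146.4 kN·m (hogging).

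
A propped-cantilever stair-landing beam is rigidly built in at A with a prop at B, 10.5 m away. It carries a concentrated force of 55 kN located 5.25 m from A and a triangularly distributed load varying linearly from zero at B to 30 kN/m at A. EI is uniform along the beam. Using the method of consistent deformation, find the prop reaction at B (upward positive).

Choose R_B as the redundant. The primary structure is the cantilever fixed at A.
Downward deflection at the released point B due to the loads:
  point load 55 at a = 5.25: Pa²(3L − a)/(6EI) = 6632/EI
  triangular load, peak 30 at the fixed end: w₀L⁴/(30EI) = 12155/EI
  δ_0 = 18787/EI
Flexibility coefficient — unit upward force at B: δ_{BB} = L³/(3EI) = 385.9/EI.
Compatibility at B: δ_0 − R_B·δ_{BB} = 0, so R_B = 18787/385.9 = 48.69 kN.

R_B = 48.69 kN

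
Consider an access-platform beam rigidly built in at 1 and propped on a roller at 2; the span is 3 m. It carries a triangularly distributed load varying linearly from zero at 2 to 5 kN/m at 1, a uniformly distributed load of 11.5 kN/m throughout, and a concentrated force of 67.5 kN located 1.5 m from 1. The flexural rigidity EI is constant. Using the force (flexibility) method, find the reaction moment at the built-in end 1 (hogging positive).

M_1 = 53.91 kN·m

Take the reaction at 2 as the redundant and release it; the primary structure is a cantilever fixed at 1.
Primary-structure tip deflection at 2 by superposition:
  triangular load, peak 5 at the fixed end: w₀L⁴/(30EI) = 13.5/EI
  UDL 11.5: wL⁴/(8EI) = 116.4/EI
  point load 67.5 at a = 1.5: Pa²(3L − a)/(6EI) = 189.8/EI
  δ_0 = 319.8/EI
Flexibility coefficient — unit upward force at 2: δ_{22} = L³/(3EI) = 9/EI.
Compatibility at 2: δ_0 − R_2·δ_{22} = 0, so R_2 = 319.8/9 = 35.53 kN.
Moment equilibrium about 1: M_1 = Σ(load moments about 1) − R_2·L = 160.5 − 35.53×3 = 53.91 kN·m.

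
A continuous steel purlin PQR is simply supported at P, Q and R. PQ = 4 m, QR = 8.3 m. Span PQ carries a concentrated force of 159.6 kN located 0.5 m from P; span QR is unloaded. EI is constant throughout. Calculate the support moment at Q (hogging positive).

M_Q = 12.77 kN·m

Take M_Q as the redundant. Released structure: two simple spans PQ and QR with a hinge at Q.
Rotations at Q on the released spans (each span's end-slope, ×1/EI):
  span PQ: point load 159.6 at a = 0.5: Pab(L + a)/(6LEI) = 52.37/EI
  relative rotation θ_0 = (52.37 + 0)/EI = 52.37/EI
A unit hogging moment at Q produces rotation L₁/(3EI) + L₂/(3EI) = 4.1/EI.
Compatibility: M_Q·(L₁+L₂)/(3EI) = θ_0, giving M_Q = 12.77 kN·m (hogging).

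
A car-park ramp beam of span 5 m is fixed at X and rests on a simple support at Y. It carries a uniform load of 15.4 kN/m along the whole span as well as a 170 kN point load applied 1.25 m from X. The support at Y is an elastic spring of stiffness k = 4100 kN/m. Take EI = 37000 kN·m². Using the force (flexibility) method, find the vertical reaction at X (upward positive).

R_X = 211.3 kN

Take the reaction at Y as the redundant and release it; the primary structure is a cantilever fixed at X.
Free-end deflection of the primary structure under the applied loading (downward +):
  UDL 15.4: wL⁴/(8EI) = 1203/EI
  point load 170 at a = 1.25: Pa²(3L − a)/(6EI) = 608.7/EI
  δ_0 = 1812/EI
Flexibility coefficient — unit upward force at Y: δ_{YY} = L³/(3EI) = 41.67/EI.
With EI = 37000 kN·m²: δ_0 = 0.048969 m and δ_{YY} = 0.001126 m/kN.
Compatibility — the spring shortens by R_Y/k under the reaction it provides: δ_0 − R_Y·δ_{YY} = R_Y/k. With 1/k = 0.000244 m/kN, R_Y = δ_0 / (δ_{YY} + 1/k) = 0.048969 / (0.001126 + 0.000244) = 35.74 kN.
Vertical equilibrium: R_X = ΣP − R_Y = 247 − 35.74 = 211.3 kN.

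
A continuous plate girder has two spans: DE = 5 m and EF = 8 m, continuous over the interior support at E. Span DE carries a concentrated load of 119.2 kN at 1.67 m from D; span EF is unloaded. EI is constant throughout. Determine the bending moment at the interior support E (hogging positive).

Release continuity at E by inserting a hinge; the redundant is the internal moment M_E. The primary structure is two simply-supported spans DE and EF.
Discontinuity in slope at E on the released structure — sum the simple-span end rotations:
  span DE: point load 119.2 at a = 1.67: Pab(L + a)/(6LEI) = 147.4/EI
  relative rotation θ_0 = (147.4 + 0)/EI = 147.4/EI
A unit hogging moment at E produces rotation L₁/(3EI) + L₂/(3EI) = 4.333/EI.
Compatibility: M_E·(L₁+L₂)/(3EI) = θ_0, giving M_E = 34.01 kN·m (hogging).

M_E = 34.01 kN·m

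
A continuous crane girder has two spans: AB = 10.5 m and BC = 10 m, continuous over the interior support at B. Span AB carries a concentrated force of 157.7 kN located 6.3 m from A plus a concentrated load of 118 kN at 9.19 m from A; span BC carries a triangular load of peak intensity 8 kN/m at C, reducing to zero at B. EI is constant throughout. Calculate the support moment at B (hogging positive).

Take M_B as the redundant. Released structure: two simple spans AB and BC with a hinge at B.
Rotations at B on the released spans (each span's end-slope, ×1/EI):
  span AB: point load 157.7 at a = 6.3: Pab(L + a)/(6LEI) = 1113/EI
  span AB: point load 118 at a = 9.19: Pab(L + a)/(6LEI) = 444/EI
  span BC: triangular load, peak 8: 7w₀L³/(360EI) = 155.6/EI
  relative rotation θ_0 = (1557 + 155.6)/EI = 1712/EI
A unit hogging moment at B produces rotation L₁/(3EI) + L₂/(3EI) = 6.833/EI.
Compatibility: M_B·(L₁+L₂)/(3EI) = θ_0, giving M_B = 250.6 kN·m (hogging).

M_B = 250.6 kN·m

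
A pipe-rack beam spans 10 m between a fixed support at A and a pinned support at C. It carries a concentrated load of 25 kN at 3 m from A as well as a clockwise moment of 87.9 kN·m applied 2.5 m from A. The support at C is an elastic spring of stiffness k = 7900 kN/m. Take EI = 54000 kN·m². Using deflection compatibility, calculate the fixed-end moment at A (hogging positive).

M_A = 76.61 kN·m

Take the reaction at C as the redundant and release it; the primary structure is a cantilever fixed at A.
Deflection at C on the released cantilever, summing each load's contribution:
  point load 25 at a = 3: Pa²(3L − a)/(6EI) = 1012/EI
  clockwise couple 87.9 at a = 2.5: M₀a(2L − a)/(2EI) = 1923/EI
  δ_0 = 2935/EI
Tip deflection under a unit load at C: L³/(3EI) = 333.3/EI.
With EI = 54000 kN·m²: δ_0 = 0.054358 m and δ_{CC} = 0.006173 m/kN.
Compatibility — the spring shortens by R_C/k under the reaction it provides: δ_0 − R_C·δ_{CC} = R_C/k. With 1/k = 0.000127 m/kN, R_C = δ_0 / (δ_{CC} + 1/k) = 0.054358 / (0.006173 + 0.000127) = 8.629 kN.
Moment equilibrium about A: M_A = Σ(load moments about A) − R_C·L = 162.9 − 8.629×10 = 76.61 kN·m.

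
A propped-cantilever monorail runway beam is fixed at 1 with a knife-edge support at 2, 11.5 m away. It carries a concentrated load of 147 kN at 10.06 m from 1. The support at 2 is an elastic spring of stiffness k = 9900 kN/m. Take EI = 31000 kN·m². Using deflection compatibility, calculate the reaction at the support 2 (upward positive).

R_2 = 118.8 kN

Take the reaction at 2 as the redundant and release it; the primary structure is a cantilever fixed at 1.
Deflection at 2 on the released cantilever, summing each load's contribution:
  point load 147 at a = 10.06: Pa²(3L − a)/(6EI) = 60599/EI
Tip deflection under a unit load at 2: L³/(3EI) = 507/EI.
With EI = 31000 kN·m²: δ_0 = 1.9548 m and δ_{22} = 0.016353 m/kN.
Compatibility — the spring shortens by R_2/k under the reaction it provides: δ_0 − R_2·δ_{22} = R_2/k. With 1/k = 0.000101 m/kN, R_2 = δ_0 / (δ_{22} + 1/k) = 1.9548 / (0.016353 + 0.000101) = 118.8 kN.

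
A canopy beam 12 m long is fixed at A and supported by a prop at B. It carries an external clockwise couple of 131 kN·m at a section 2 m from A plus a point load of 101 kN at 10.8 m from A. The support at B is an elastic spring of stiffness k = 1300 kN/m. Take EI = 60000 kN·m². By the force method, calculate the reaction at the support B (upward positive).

R_B = 84.16 kN

Take the reaction at B as the redundant and release it; the primary structure is a cantilever fixed at A.
Primary-structure tip deflection at B by superposition:
  clockwise couple 131 at a = 2: M₀a(2L − a)/(2EI) = 2882/EI
  point load 101 at a = 10.8: Pa²(3L − a)/(6EI) = 49479/EI
  δ_0 = 52361/EI
Flexibility coefficient — unit upward force at B: δ_{BB} = L³/(3EI) = 576/EI.
With EI = 60000 kN·m²: δ_0 = 0.87268 m and δ_{BB} = 0.0096 m/kN.
Compatibility — the spring shortens by R_B/k under the reaction it provides: δ_0 − R_B·δ_{BB} = R_B/k. With 1/k = 0.000769 m/kN, R_B = δ_0 / (δ_{BB} + 1/k) = 0.87268 / (0.0096 + 0.000769) = 84.16 kN.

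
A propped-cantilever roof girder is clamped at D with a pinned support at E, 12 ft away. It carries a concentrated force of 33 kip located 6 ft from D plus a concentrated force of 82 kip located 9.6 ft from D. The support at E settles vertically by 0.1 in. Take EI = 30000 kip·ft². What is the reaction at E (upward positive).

R_E = 67.61 kip

Take the reaction at E as the redundant and release it; the primary structure is a cantilever fixed at D.
Downward deflection at the released point E due to the loads:
  point load 33 at a = 6: Pa²(3L − a)/(6EI) = 5940/EI
  point load 82 at a = 9.6: Pa²(3L − a)/(6EI) = 33251/EI
  δ_0 = 39191/EI
Flexibility coefficient — unit upward force at E: δ_{EE} = L³/(3EI) = 576/EI.
With EI = 30000 kip·ft²: δ_0 = 1.3064 ft and δ_{EE} = 0.0192 ft/kip.
Compatibility — the beam at E must follow the support down by 0.008333 ft: δ_0 − R_E·δ_{EE} = 0.008333, so R_E = (1.3064 − 0.008333)/0.0192 = 67.61 kip.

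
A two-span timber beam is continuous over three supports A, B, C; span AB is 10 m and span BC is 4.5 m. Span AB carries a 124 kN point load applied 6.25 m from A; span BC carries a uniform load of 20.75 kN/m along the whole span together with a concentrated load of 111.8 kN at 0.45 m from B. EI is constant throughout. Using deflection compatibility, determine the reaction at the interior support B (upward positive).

R_B = 286.8 kN

Insert a hinge at B; M_B is the redundant, and each span becomes simply supported.
Discontinuity in slope at B on the released structure — sum the simple-span end rotations:
  span AB: point load 124 at a = 6.25: Pab(L + a)/(6LEI) = 787.1/EI
  span BC: UDL 20.75: wL³/(24EI) = 78.79/EI
  span BC: point load 111.8 at a = 0.45: Pab(L + b)/(6LEI) = 64.52/EI
  relative rotation θ_0 = (787.1 + 143.3)/EI = 930.4/EI
A unit hogging moment at B produces rotation L₁/(3EI) + L₂/(3EI) = 4.833/EI.
Slope continuity at B: θ_0 = M_B·4.833/EI, so M_B = 930.4/4.833 = 192.5 kN·m (hogging).
Span AB, ΣM about A with M_B applied at B: R_B^{AB}·10 = 775 + 192.5, so R_B^{AB} = 96.75 kN and R_A = 124 − 96.75 = 27.25 kN.
Span BC, ΣM about C: R_B^{BC}·4.5 = 662.9 + 192.5, so R_B^{BC} = 190.1 kN and R_C = 205.2 − 190.1 = 15.09 kN.
R_B = 96.75 + 190.1 = 286.8 kN.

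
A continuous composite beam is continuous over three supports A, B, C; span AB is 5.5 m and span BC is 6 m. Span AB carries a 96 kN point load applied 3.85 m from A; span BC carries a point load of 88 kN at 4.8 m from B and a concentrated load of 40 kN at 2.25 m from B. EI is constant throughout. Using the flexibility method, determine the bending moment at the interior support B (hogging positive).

Release continuity at B by inserting a hinge; the redundant is the internal moment M_B. The primary structure is two simply-supported spans AB and BC.
Rotations at B on the released spans (each span's end-slope, ×1/EI):
  span AB: point load 96 at a = 3.85: Pab(L + a)/(6LEI) = 172.8/EI
  span BC: point load 88 at a = 4.8: Pab(L + b)/(6LEI) = 101.4/EI
  span BC: point load 40 at a = 2.25: Pab(L + b)/(6LEI) = 91.41/EI
  relative rotation θ_0 = (172.8 + 192.8)/EI = 365.6/EI
A unit hogging moment at B produces rotation L₁/(3EI) + L₂/(3EI) = 3.833/EI.
Compatibility: M_B·(L₁+L₂)/(3EI) = θ_0, giving M_B = 95.37 kN·m (hogging).

M_B = 95.37 kN·m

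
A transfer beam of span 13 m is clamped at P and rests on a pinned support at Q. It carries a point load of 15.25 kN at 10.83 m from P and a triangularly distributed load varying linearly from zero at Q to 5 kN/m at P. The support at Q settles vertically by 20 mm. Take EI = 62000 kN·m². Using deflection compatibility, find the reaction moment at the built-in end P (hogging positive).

Choose R_Q as the redundant. The primary structure is the cantilever fixed at P.
Downward deflection at the released point Q due to the loads:
  point load 15.25 at a = 10.83: Pa²(3L − a)/(6EI) = 8398/EI
  triangular load, peak 5 at the fixed end: w₀L⁴/(30EI) = 4760/EI
  δ_0 = 13158/EI
Tip deflection under a unit load at Q: L³/(3EI) = 732.3/EI.
With EI = 62000 kN·m²: δ_0 = 0.21222 m and δ_{QQ} = 0.011812 m/kN.
Compatibility — the beam at Q must follow the support down by 0.02 m: δ_0 − R_Q·δ_{QQ} = 0.02, so R_Q = (0.21222 − 0.02)/0.011812 = 16.27 kN.
Moment equilibrium about P: M_P = Σ(load moments about P) − R_Q·L = 306 − 16.27×13 = 94.43 kN·m.

M_P = 94.43 kN·m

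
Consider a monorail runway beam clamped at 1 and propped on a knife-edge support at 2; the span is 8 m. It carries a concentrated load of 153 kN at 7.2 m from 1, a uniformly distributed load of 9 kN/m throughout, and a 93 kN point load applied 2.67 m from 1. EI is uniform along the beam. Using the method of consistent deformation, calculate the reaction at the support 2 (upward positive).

Take the reaction at 2 as the redundant and release it; the primary structure is a cantilever fixed at 1.
Primary-structure tip deflection at 2 by superposition:
  point load 153 at a = 7.2: Pa²(3L − a)/(6EI) = 22208/EI
  UDL 9: wL⁴/(8EI) = 4608/EI
  point load 93 at a = 2.67: Pa²(3L − a)/(6EI) = 2357/EI
  δ_0 = 29173/EI
Tip deflection under a unit load at 2: L³/(3EI) = 170.7/EI.
The prop prevents deflection at 2: R_2 = δ_0/δ_{22} = 29173/170.7 = 170.9 kN.

R_2 = 170.9 kN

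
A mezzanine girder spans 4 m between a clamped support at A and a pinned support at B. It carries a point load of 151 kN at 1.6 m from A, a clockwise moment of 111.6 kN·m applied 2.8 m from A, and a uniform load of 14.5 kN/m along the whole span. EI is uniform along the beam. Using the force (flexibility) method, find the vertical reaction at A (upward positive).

Take the reaction at B as the redundant and release it; the primary structure is a cantilever fixed at A.
Primary-structure tip deflection at B by superposition:
  point load 151 at a = 1.6: Pa²(3L − a)/(6EI) = 670/EI
  clockwise couple 111.6 at a = 2.8: M₀a(2L − a)/(2EI) = 812.4/EI
  UDL 14.5: wL⁴/(8EI) = 464/EI
  δ_0 = 1946/EI
Flexibility coefficient — unit upward force at B: δ_{BB} = L³/(3EI) = 21.33/EI.
The prop prevents deflection at B: R_B = δ_0/δ_{BB} = 1946/21.33 = 91.24 kN.
Vertical equilibrium: R_A = ΣP − R_B = 209 − 91.24 = 117.8 kN.

R_A = 117.8 kN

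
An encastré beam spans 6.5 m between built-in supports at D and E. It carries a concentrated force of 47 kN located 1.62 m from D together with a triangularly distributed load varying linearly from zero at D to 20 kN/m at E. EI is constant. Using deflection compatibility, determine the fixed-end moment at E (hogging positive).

Take the two fixed-end moments M_D, M_E as redundants; the released structure is the simple span DE.
On the primary (simply-supported) span, the end slopes from the loading are:
  at D: point load 47 at a = 1.62: Pab(L + b)/(6LEI) = 108.4/EI
  at E: point load 47 at a = 1.62: Pab(L + a)/(6LEI) = 77.36/EI
  at D: triangular load, peak 20: 7w₀L³/(360EI) = 106.8/EI
  at E: triangular load, peak 20: w₀L³/(45EI) = 122.1/EI
  θ_D0 = 215.2/EI,  θ_E0 = 199.4/EI
Flexibility coefficients: a unit moment at one end gives L/(3EI) there and L/(6EI) at the far end, so f₁₁ = f₂₂ = 2.167/EI and f₁₂ = f₂₁ = 1.083/EI.
Compatibility — zero rotation at each built-in end:
  2.167 M_D + 1.083 M_E = 215.2
  1.083 M_D + 2.167 M_E = 199.4
Solving the pair gives M_D = 71.08 kN·m and M_E = 56.5 kN·m (hogging).

M_E = 56.5 kN·m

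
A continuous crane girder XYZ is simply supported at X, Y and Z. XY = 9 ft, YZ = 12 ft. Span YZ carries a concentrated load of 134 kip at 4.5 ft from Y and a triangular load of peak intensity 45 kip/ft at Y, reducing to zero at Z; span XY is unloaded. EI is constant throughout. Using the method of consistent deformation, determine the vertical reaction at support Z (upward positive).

Take M_Y as the redundant. Released structure: two simple spans XY and YZ with a hinge at Y.
End slopes at the hinge Y, treating each span as simply supported:
  span YZ: point load 134 at a = 4.5: Pab(L + b)/(6LEI) = 1225/EI
  span YZ: triangular load, peak 45: w₀L³/(45EI) = 1728/EI
  relative rotation θ_0 = (0 + 2953)/EI = 2953/EI
A unit hogging moment at Y produces rotation L₁/(3EI) + L₂/(3EI) = 7/EI.
Slope continuity at Y: θ_0 = M_Y·7/EI, so M_Y = 2953/7 = 421.8 kip·ft (hogging).
Span YZ, ΣM about Z: R_Y^{YZ}·12 = 3165 + 421.8, so R_Y^{YZ} = 298.9 kip and R_Z = 404 − 298.9 = 105.1 kip.

R_Z = 105.1 kip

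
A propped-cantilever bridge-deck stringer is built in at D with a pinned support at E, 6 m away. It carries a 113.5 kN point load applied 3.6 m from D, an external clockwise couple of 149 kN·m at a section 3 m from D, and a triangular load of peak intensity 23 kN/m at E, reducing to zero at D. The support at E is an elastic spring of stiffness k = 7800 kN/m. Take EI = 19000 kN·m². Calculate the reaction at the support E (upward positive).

Take the reaction at E as the redundant and release it; the primary structure is a cantilever fixed at D.
Deflection at E on the released cantilever, summing each load's contribution:
  point load 113.5 at a = 3.6: Pa²(3L − a)/(6EI) = 3530/EI
  clockwise couple 149 at a = 3: M₀a(2L − a)/(2EI) = 2012/EI
  triangular load, peak 23 at the free end: 11w₀L⁴/(120EI) = 2732/EI
  δ_0 = 8274/EI
Flexibility coefficient — unit upward force at E: δ_{EE} = L³/(3EI) = 72/EI.
With EI = 19000 kN·m²: δ_0 = 0.43548 m and δ_{EE} = 0.003789 m/kN.
Compatibility — the spring shortens by R_E/k under the reaction it provides: δ_0 − R_E·δ_{EE} = R_E/k. With 1/k = 0.000128 m/kN, R_E = δ_0 / (δ_{EE} + 1/k) = 0.43548 / (0.003789 + 0.000128) = 111.2 kN.

R_E = 111.2 kN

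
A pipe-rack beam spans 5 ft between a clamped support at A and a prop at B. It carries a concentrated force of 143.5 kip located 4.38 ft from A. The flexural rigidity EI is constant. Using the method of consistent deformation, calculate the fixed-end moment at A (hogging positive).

M_A = 43.8 kip·ft

Choose R_B as the redundant. The primary structure is the cantilever fixed at A.
Deflection at B on the released cantilever, summing each load's contribution:
  point load 143.5 at a = 4.38: Pa²(3L − a)/(6EI) = 4873/EI
Flexibility coefficient — unit upward force at B: δ_{BB} = L³/(3EI) = 41.67/EI.
The prop prevents deflection at B: R_B = δ_0/δ_{BB} = 4873/41.67 = 116.9 kip.
Moment equilibrium about A: M_A = Σ(load moments about A) − R_B·L = 628.5 − 116.9×5 = 43.8 kip·ft.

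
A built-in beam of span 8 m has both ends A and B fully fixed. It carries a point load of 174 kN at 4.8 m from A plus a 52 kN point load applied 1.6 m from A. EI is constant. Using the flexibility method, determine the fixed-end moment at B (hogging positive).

M_B = 213.8 kN·m

Release both end moments; the primary structure is a simply-supported span AB with redundants M_A and M_B.
Simple-span end rotations at A and B under the given loads:
  at A: point load 174 at a = 4.8: Pab(L + b)/(6LEI) = 623.6/EI
  at B: point load 174 at a = 4.8: Pab(L + a)/(6LEI) = 712.7/EI
  at A: point load 52 at a = 1.6: Pab(L + b)/(6LEI) = 159.7/EI
  at B: point load 52 at a = 1.6: Pab(L + a)/(6LEI) = 106.5/EI
  θ_A0 = 783.4/EI,  θ_B0 = 819.2/EI
Flexibility coefficients: a unit moment at one end gives L/(3EI) there and L/(6EI) at the far end, so f₁₁ = f₂₂ = 2.667/EI and f₁₂ = f₂₁ = 1.333/EI.
Compatibility — zero rotation at each built-in end:
  2.667 M_A + 1.333 M_B = 783.4
  1.333 M_A + 2.667 M_B = 819.2
Solving the pair gives M_A = 186.9 kN·m and M_B = 213.8 kN·m (hogging).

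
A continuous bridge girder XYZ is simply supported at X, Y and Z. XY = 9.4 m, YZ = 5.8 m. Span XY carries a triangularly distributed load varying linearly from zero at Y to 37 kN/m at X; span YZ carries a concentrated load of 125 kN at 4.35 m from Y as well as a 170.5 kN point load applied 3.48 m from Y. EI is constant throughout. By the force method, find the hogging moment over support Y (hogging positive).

M_Y = 213.8 kN·m

Insert a hinge at Y; M_Y is the redundant, and each span becomes simply supported.
Discontinuity in slope at Y on the released structure — sum the simple-span end rotations:
  span XY: triangular load, peak 37: 7w₀L³/(360EI) = 597.6/EI
  span YZ: point load 125 at a = 4.35: Pab(L + b)/(6LEI) = 164.3/EI
  span YZ: point load 170.5 at a = 3.48: Pab(L + b)/(6LEI) = 321.2/EI
  relative rotation θ_0 = (597.6 + 485.5)/EI = 1083/EI
A unit hogging moment at Y produces rotation L₁/(3EI) + L₂/(3EI) = 5.067/EI.
Slope continuity at Y: θ_0 = M_Y·5.067/EI, so M_Y = 1083/5.067 = 213.8 kN·m (hogging).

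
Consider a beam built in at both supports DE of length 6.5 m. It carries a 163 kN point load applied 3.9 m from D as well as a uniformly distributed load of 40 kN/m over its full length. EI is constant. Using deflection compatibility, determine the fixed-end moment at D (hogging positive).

M_D = 242.5 kN·m

Take the two fixed-end moments M_D, M_E as redundants; the released structure is the simple span DE.
Simple-span end rotations at D and E under the given loads:
  at D: point load 163 at a = 3.9: Pab(L + b)/(6LEI) = 385.7/EI
  at E: point load 163 at a = 3.9: Pab(L + a)/(6LEI) = 440.8/EI
  at D: UDL 40: wL³/(24EI) = 457.7/EI
  at E: UDL 40: wL³/(24EI) = 457.7/EI
  θ_D0 = 843.4/EI,  θ_E0 = 898.5/EI
Flexibility coefficients: a unit moment at one end gives L/(3EI) there and L/(6EI) at the far end, so f₁₁ = f₂₂ = 2.167/EI and f₁₂ = f₂₁ = 1.083/EI.
Compatibility — zero rotation at each built-in end:
  2.167 M_D + 1.083 M_E = 843.4
  1.083 M_D + 2.167 M_E = 898.5
Solving the pair gives M_D = 242.5 kN·m and M_E = 293.4 kN·m (hogging).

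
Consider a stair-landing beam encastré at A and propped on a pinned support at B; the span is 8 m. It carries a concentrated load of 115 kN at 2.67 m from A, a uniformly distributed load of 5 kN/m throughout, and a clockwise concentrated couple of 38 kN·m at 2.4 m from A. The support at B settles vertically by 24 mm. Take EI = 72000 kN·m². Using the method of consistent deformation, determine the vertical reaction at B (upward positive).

Choose R_B as the redundant. The primary structure is the cantilever fixed at A.
Primary-structure tip deflection at B by superposition:
  point load 115 at a = 2.67: Pa²(3L − a)/(6EI) = 2914/EI
  UDL 5: wL⁴/(8EI) = 2560/EI
  clockwise couple 38 at a = 2.4: M₀a(2L − a)/(2EI) = 620.2/EI
  δ_0 = 6095/EI
Flexibility coefficient — unit upward force at B: δ_{BB} = L³/(3EI) = 170.7/EI.
With EI = 72000 kN·m²: δ_0 = 0.084648 m and δ_{BB} = 0.00237 m/kN.
Compatibility — the beam at B must follow the support down by 0.024 m: δ_0 − R_B·δ_{BB} = 0.024, so R_B = (0.084648 − 0.024)/0.00237 = 25.59 kN.

R_B = 25.59 kN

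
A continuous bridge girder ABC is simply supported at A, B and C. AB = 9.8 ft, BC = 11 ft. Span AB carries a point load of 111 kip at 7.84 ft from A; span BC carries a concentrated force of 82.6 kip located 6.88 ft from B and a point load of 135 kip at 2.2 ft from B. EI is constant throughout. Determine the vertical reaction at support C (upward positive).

Release continuity at B by inserting a hinge; the redundant is the internal moment M_B. The primary structure is two simply-supported spans AB and BC.
Discontinuity in slope at B on the released structure — sum the simple-span end rotations:
  span AB: point load 111 at a = 7.84: Pab(L + a)/(6LEI) = 511.7/EI
  span BC: point load 82.6 at a = 6.88: Pab(L + b)/(6LEI) = 536.4/EI
  span BC: point load 135 at a = 2.2: Pab(L + b)/(6LEI) = 784.1/EI
  relative rotation θ_0 = (511.7 + 1320)/EI = 1832/EI
A unit hogging moment at B produces rotation L₁/(3EI) + L₂/(3EI) = 6.933/EI.
Compatibility: M_B·(L₁+L₂)/(3EI) = θ_0, giving M_B = 264.3 kip·ft (hogging).
Span BC, ΣM about C: R_B^{BC}·11 = 1528 + 264.3, so R_B^{BC} = 163 kip and R_C = 217.6 − 163 = 54.64 kip.

R_C = 54.64 kip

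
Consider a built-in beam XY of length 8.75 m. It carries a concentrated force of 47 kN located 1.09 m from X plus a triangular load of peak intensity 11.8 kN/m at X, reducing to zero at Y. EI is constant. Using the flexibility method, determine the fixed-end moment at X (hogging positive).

M_X = 84.43 kN·m

Release both end moments; the primary structure is a simply-supported span XY with redundants M_X and M_Y.
End rotations of the released simple span under the applied load (×1/EI):
  at X: point load 47 at a = 1.09: Pab(L + b)/(6LEI) = 122.7/EI
  at Y: point load 47 at a = 1.09: Pab(L + a)/(6LEI) = 73.55/EI
  at X: triangular load, peak 11.8: w₀L³/(45EI) = 175.7/EI
  at Y: triangular load, peak 11.8: 7w₀L³/(360EI) = 153.7/EI
  θ_X0 = 298.3/EI,  θ_Y0 = 227.3/EI
Flexibility coefficients: a unit moment at one end gives L/(3EI) there and L/(6EI) at the far end, so f₁₁ = f₂₂ = 2.917/EI and f₁₂ = f₂₁ = 1.458/EI.
Compatibility — zero rotation at each built-in end:
  2.917 M_X + 1.458 M_Y = 298.3
  1.458 M_X + 2.917 M_Y = 227.3
Solving the pair gives M_X = 84.43 kN·m and M_Y = 35.7 kN·m (hogging).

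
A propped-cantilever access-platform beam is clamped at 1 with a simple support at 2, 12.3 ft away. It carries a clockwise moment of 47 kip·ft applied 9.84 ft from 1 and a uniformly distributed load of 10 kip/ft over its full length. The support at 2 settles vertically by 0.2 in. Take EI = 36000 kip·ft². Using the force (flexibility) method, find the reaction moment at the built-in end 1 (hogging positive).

M_1 = 180.3 kip·ft

Remove the prop at 2; the released (primary) structure is a cantilever built in at 1.
Primary-structure tip deflection at 2 by superposition:
  clockwise couple 47 at a = 9.84: M₀a(2L − a)/(2EI) = 3413/EI
  UDL 10: wL⁴/(8EI) = 28611/EI
  δ_0 = 32024/EI
Tip deflection under a unit load at 2: L³/(3EI) = 620.3/EI.
With EI = 36000 kip·ft²: δ_0 = 0.88955 ft and δ_{22} = 0.01723 ft/kip.
Compatibility — the beam at 2 must follow the support down by 0.01667 ft: δ_0 − R_2·δ_{22} = 0.01667, so R_2 = (0.88955 − 0.01667)/0.01723 = 50.66 kip.
Moment equilibrium about 1: M_1 = Σ(load moments about 1) − R_2·L = 803.5 − 50.66×12.3 = 180.3 kip·ft.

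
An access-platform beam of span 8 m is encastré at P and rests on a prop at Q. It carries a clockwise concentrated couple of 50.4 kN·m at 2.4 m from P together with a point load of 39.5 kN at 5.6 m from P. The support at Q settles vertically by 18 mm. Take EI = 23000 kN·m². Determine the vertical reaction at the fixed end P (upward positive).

R_P = 14.85 kN

Choose R_Q as the redundant. The primary structure is the cantilever fixed at P.
Primary-structure tip deflection at Q by superposition:
  clockwise couple 50.4 at a = 2.4: M₀a(2L − a)/(2EI) = 822.5/EI
  point load 39.5 at a = 5.6: Pa²(3L − a)/(6EI) = 3799/EI
  δ_0 = 4621/EI
Tip deflection under a unit load at Q: L³/(3EI) = 170.7/EI.
With EI = 23000 kN·m²: δ_0 = 0.20092 m and δ_{QQ} = 0.00742 m/kN.
Compatibility — the beam at Q must follow the support down by 0.018 m: δ_0 − R_Q·δ_{QQ} = 0.018, so R_Q = (0.20092 − 0.018)/0.00742 = 24.65 kN.
Vertical equilibrium: R_P = ΣP − R_Q = 39.5 − 24.65 = 14.85 kN.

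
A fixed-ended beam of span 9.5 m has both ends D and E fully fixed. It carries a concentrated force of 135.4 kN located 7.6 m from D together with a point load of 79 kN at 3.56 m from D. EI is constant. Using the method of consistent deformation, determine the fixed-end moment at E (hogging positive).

Release both end moments; the primary structure is a simply-supported span DE with redundants M_D and M_E.
On the primary (simply-supported) span, the end slopes from the loading are:
  at D: point load 135.4 at a = 7.6: Pab(L + b)/(6LEI) = 391/EI
  at E: point load 135.4 at a = 7.6: Pab(L + a)/(6LEI) = 586.6/EI
  at D: point load 79 at a = 3.56: Pab(L + b)/(6LEI) = 452.5/EI
  at E: point load 79 at a = 3.56: Pab(L + a)/(6LEI) = 382.8/EI
  θ_D0 = 843.6/EI,  θ_E0 = 969.3/EI
Flexibility coefficients: a unit moment at one end gives L/(3EI) there and L/(6EI) at the far end, so f₁₁ = f₂₂ = 3.167/EI and f₁₂ = f₂₁ = 1.583/EI.
Compatibility — zero rotation at each built-in end:
  3.167 M_D + 1.583 M_E = 843.6
  1.583 M_D + 3.167 M_E = 969.3
Solving the pair gives M_D = 151.1 kN·m and M_E = 230.5 kN·m (hogging).

M_E = 230.5 kN·m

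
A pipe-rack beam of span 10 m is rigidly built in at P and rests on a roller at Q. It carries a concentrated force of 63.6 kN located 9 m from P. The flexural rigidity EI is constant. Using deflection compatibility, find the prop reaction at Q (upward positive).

R_Q = 54.09 kN

Take the reaction at Q as the redundant and release it; the primary structure is a cantilever fixed at P.
Free-end deflection of the primary structure under the applied loading (downward +):
  point load 63.6 at a = 9: Pa²(3L − a)/(6EI) = 18031/EI
Flexibility coefficient — unit upward force at Q: δ_{QQ} = L³/(3EI) = 333.3/EI.
Compatibility at Q: δ_0 − R_Q·δ_{QQ} = 0, so R_Q = 18031/333.3 = 54.09 kN.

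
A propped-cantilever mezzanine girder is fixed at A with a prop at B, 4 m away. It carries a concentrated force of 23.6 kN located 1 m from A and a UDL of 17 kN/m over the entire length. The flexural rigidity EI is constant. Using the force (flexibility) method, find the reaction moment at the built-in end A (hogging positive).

M_A = 49.49 kN·m

Remove the prop at B; the released (primary) structure is a cantilever built in at A.
Primary-structure tip deflection at B by superposition:
  point load 23.6 at a = 1: Pa²(3L − a)/(6EI) = 43.27/EI
  UDL 17: wL⁴/(8EI) = 544/EI
  δ_0 = 587.3/EI
Flexibility coefficient — unit upward force at B: δ_{BB} = L³/(3EI) = 21.33/EI.
Compatibility at B: δ_0 − R_B·δ_{BB} = 0, so R_B = 587.3/21.33 = 27.53 kN.
Moment equilibrium about A: M_A = Σ(load moments about A) − R_B·L = 159.6 − 27.53×4 = 49.49 kN·m.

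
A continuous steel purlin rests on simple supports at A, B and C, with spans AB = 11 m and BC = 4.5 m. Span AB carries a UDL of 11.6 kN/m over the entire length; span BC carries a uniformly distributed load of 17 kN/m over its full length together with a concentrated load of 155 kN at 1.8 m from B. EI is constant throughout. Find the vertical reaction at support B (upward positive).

Insert a hinge at B; M_B is the redundant, and each span becomes simply supported.
End slopes at the hinge B, treating each span as simply supported:
  span AB: UDL 11.6: wL³/(24EI) = 643.3/EI
  span BC: UDL 17: wL³/(24EI) = 64.55/EI
  span BC: point load 155 at a = 1.8: Pab(L + b)/(6LEI) = 200.9/EI
  relative rotation θ_0 = (643.3 + 265.4)/EI = 908.7/EI
A unit hogging moment at B produces rotation L₁/(3EI) + L₂/(3EI) = 5.167/EI.
Compatibility: M_B·(L₁+L₂)/(3EI) = θ_0, giving M_B = 175.9 kN·m (hogging).
Span AB, ΣM about A with M_B applied at B: R_B^{AB}·11 = 701.8 + 175.9, so R_B^{AB} = 79.79 kN and R_A = 127.6 − 79.79 = 47.81 kN.
Span BC, ΣM about C: R_B^{BC}·4.5 = 590.6 + 175.9, so R_B^{BC} = 170.3 kN and R_C = 231.5 − 170.3 = 61.16 kN.
R_B = 79.79 + 170.3 = 250.1 kN.

R_B = 250.1 kN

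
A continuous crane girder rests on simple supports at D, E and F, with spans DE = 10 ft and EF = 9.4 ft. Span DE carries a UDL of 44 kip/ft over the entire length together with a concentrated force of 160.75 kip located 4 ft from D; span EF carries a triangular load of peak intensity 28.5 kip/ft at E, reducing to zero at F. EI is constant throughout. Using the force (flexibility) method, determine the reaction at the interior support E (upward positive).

R_E = 477.6 kip

Release continuity at E by inserting a hinge; the redundant is the internal moment M_E. The primary structure is two simply-supported spans DE and EF.
End slopes at the hinge E, treating each span as simply supported:
  span DE: UDL 44: wL³/(24EI) = 1833/EI
  span DE: point load 160.75 at a = 4: Pab(L + a)/(6LEI) = 900.2/EI
  span EF: triangular load, peak 28.5: w₀L³/(45EI) = 526/EI
  relative rotation θ_0 = (2734 + 526)/EI = 3260/EI
A unit hogging moment at E produces rotation L₁/(3EI) + L₂/(3EI) = 6.467/EI.
Compatibility: M_E·(L₁+L₂)/(3EI) = θ_0, giving M_E = 504.1 kip·ft (hogging).
Span DE, ΣM about D with M_E applied at E: R_E^{DE}·10 = 2843 + 504.1, so R_E^{DE} = 334.7 kip and R_D = 600.8 − 334.7 = 266 kip.
Span EF, ΣM about F: R_E^{EF}·9.4 = 839.4 + 504.1, so R_E^{EF} = 142.9 kip and R_F = 133.9 − 142.9 = -8.973 kip.
R_E = 334.7 + 142.9 = 477.6 kip.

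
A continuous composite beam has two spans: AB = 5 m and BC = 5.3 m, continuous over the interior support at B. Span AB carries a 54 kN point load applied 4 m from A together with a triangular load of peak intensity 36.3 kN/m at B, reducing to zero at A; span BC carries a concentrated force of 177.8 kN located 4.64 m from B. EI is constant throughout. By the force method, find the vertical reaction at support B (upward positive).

R_B = 156.1 kN

Release continuity at B by inserting a hinge; the redundant is the internal moment M_B. The primary structure is two simply-supported spans AB and BC.
Discontinuity in slope at B on the released structure — sum the simple-span end rotations:
  span AB: point load 54 at a = 4: Pab(L + a)/(6LEI) = 64.8/EI
  span AB: triangular load, peak 36.3: w₀L³/(45EI) = 100.8/EI
  span BC: point load 177.8 at a = 4.64: Pab(L + b)/(6LEI) = 102/EI
  relative rotation θ_0 = (165.6 + 102)/EI = 267.7/EI
A unit hogging moment at B produces rotation L₁/(3EI) + L₂/(3EI) = 3.433/EI.
Slope continuity at B: θ_0 = M_B·3.433/EI, so M_B = 267.7/3.433 = 77.97 kN·m (hogging).
Span AB, ΣM about A with M_B applied at B: R_B^{AB}·5 = 518.5 + 77.97, so R_B^{AB} = 119.3 kN and R_A = 144.8 − 119.3 = 25.46 kN.
Span BC, ΣM about C: R_B^{BC}·5.3 = 117.3 + 77.97, so R_B^{BC} = 36.85 kN and R_C = 177.8 − 36.85 = 140.9 kN.
R_B = 119.3 + 36.85 = 156.1 kN.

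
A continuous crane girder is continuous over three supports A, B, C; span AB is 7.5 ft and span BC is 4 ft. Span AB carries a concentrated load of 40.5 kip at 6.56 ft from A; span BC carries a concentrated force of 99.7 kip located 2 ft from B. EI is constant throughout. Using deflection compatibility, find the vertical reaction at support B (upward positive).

R_B = 103 kip

Insert a hinge at B; M_B is the redundant, and each span becomes simply supported.
Discontinuity in slope at B on the released structure — sum the simple-span end rotations:
  span AB: point load 40.5 at a = 6.56: Pab(L + a)/(6LEI) = 78.03/EI
  span BC: point load 99.7 at a = 2: Pab(L + b)/(6LEI) = 99.7/EI
  relative rotation θ_0 = (78.03 + 99.7)/EI = 177.7/EI
A unit hogging moment at B produces rotation L₁/(3EI) + L₂/(3EI) = 3.833/EI.
Slope continuity at B: θ_0 = M_B·3.833/EI, so M_B = 177.7/3.833 = 46.36 kip·ft (hogging).
Span AB, ΣM about A with M_B applied at B: R_B^{AB}·7.5 = 265.7 + 46.36, so R_B^{AB} = 41.61 kip and R_A = 40.5 − 41.61 = -1.106 kip.
Span BC, ΣM about C: R_B^{BC}·4 = 199.4 + 46.36, so R_B^{BC} = 61.44 kip and R_C = 99.7 − 61.44 = 38.26 kip.
R_B = 41.61 + 61.44 = 103 kip.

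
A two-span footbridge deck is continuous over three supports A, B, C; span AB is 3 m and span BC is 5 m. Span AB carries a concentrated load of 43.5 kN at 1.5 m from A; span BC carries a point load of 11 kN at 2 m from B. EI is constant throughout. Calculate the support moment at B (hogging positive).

Take M_B as the redundant. Released structure: two simple spans AB and BC with a hinge at B.
Discontinuity in slope at B on the released structure — sum the simple-span end rotations:
  span AB: point load 43.5 at a = 1.5: Pab(L + a)/(6LEI) = 24.47/EI
  span BC: point load 11 at a = 2: Pab(L + b)/(6LEI) = 17.6/EI
  relative rotation θ_0 = (24.47 + 17.6)/EI = 42.07/EI
A unit hogging moment at B produces rotation L₁/(3EI) + L₂/(3EI) = 2.667/EI.
Slope continuity at B: θ_0 = M_B·2.667/EI, so M_B = 42.07/2.667 = 15.78 kN·m (hogging).

M_B = 15.78 kN·m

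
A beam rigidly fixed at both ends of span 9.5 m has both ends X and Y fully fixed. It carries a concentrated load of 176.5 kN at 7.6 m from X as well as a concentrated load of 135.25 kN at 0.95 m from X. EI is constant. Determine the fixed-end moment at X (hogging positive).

M_X = 157.7 kN·m

Take the two fixed-end moments M_X, M_Y as redundants; the released structure is the simple span XY.
End rotations of the released simple span under the applied load (×1/EI):
  at X: point load 176.5 at a = 7.6: Pab(L + b)/(6LEI) = 509.7/EI
  at Y: point load 176.5 at a = 7.6: Pab(L + a)/(6LEI) = 764.6/EI
  at X: point load 135.25 at a = 0.95: Pab(L + b)/(6LEI) = 347.9/EI
  at Y: point load 135.25 at a = 0.95: Pab(L + a)/(6LEI) = 201.4/EI
  θ_X0 = 857.6/EI,  θ_Y0 = 966/EI
Flexibility coefficients: a unit moment at one end gives L/(3EI) there and L/(6EI) at the far end, so f₁₁ = f₂₂ = 3.167/EI and f₁₂ = f₂₁ = 1.583/EI.
Compatibility — zero rotation at each built-in end:
  3.167 M_X + 1.583 M_Y = 857.6
  1.583 M_X + 3.167 M_Y = 966
Solving the pair gives M_X = 157.7 kN·m and M_Y = 226.2 kN·m (hogging).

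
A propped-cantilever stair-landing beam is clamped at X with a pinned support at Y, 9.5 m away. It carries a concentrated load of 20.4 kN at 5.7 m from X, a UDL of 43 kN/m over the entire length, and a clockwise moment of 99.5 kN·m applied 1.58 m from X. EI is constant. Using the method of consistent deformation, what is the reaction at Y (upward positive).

R_Y = 166.8 kN

Release the roller at Y. Primary structure: cantilever fixed at X.
Downward deflection at the released point Y due to the loads:
  point load 20.4 at a = 5.7: Pa²(3L − a)/(6EI) = 2519/EI
  UDL 43: wL⁴/(8EI) = 43780/EI
  clockwise couple 99.5 at a = 1.58: M₀a(2L − a)/(2EI) = 1369/EI
  δ_0 = 47668/EI
Tip deflection under a unit load at Y: L³/(3EI) = 285.8/EI.
The prop prevents deflection at Y: R_Y = δ_0/δ_{YY} = 47668/285.8 = 166.8 kN.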